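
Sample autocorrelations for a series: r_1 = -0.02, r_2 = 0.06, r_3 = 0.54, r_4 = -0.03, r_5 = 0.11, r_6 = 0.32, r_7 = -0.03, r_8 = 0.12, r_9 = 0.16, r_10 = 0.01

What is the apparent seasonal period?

3

The largest autocorrelation is r_3 = 0.54, with weaker echoes at lags 6 (0.32) and 9 (0.16); the remaining lags stay at or below 0.12.
The dominant spike at lag 3 indicates a seasonal period of 3.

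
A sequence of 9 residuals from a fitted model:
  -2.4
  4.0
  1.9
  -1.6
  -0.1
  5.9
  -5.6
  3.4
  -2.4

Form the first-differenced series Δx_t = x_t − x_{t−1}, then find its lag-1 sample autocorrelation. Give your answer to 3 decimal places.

First differences Δx: 6.4, -2.1, -3.5, 1.5, 6.0, -11.5, 9.0, -5.8
Mean of differences = 0.0000
Numerator Σ(Δx_t−Δx̄)(Δx_{t+1}−Δx̄) = -227.0400
Denominator Σ(Δx_t−Δx̄)² = 342.7600
r_1(Δx) = -227.0400 / 342.7600 = -0.662

-0.662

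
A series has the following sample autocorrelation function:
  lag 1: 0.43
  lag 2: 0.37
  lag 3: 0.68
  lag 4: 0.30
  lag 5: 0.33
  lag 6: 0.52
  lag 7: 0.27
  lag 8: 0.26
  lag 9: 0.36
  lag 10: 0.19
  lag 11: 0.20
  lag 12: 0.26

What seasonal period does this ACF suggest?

3

The largest autocorrelation is r_3 = 0.68, with a weaker echo at lag 6 (0.52); the remaining lags stay at or below 0.43. The elevated value at lag 1 (0.43), dropping to 0.37 at lag 2, reflects decaying short-term dependence rather than seasonality.
The dominant spike at lag 3 indicates a seasonal period of 3.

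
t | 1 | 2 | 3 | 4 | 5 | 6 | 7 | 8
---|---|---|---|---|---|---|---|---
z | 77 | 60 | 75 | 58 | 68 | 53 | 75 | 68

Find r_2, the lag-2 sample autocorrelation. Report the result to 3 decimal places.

Mean z̄ = (77 + 60 + 75 + 58 + 68 + 53 + 75 + 68)/8 = 66.7500
Deviations from mean: 10.2500, -6.7500, 8.2500, -8.7500, 1.2500, -13.7500, 8.2500, 1.2500
Σ(z_t−z̄)(z_{t+2}−z̄) = (84.5625) + (59.0625) + (10.3125) + (120.3125) + (10.3125) + (-17.1875) = 267.3750
Denominator Σ(z_t−z̄)² = 555.5000
r_2 = 267.3750 / 555.5000 = 0.481

0.481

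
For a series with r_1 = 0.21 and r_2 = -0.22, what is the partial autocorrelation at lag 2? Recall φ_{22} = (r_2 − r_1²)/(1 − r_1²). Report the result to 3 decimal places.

-0.276

φ_{22} = (r_2 − r_1²) / (1 − r_1²)
r_1² = (0.21)² = 0.0441
Numerator = -0.22 − 0.0441 = -0.2641; denominator = 1 − 0.0441 = 0.9559
φ_{22} = -0.2641 / 0.9559 = -0.276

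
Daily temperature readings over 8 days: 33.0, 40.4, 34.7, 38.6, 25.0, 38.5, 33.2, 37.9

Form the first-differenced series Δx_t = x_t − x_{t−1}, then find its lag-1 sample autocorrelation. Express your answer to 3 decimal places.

-0.761

First differences Δx: 7.4, -5.7, 3.9, -13.6, 13.5, -5.3, 4.7
Mean of differences = 0.7000
Numerator Σ(Δx_t−Δx̄)(Δx_{t+1}−Δx̄) = -392.9600
Denominator Σ(Δx_t−Δx̄)² = 516.4200
r_1(Δx) = -392.9600 / 516.4200 = -0.761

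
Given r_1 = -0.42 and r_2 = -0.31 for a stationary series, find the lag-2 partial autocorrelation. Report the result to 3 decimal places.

φ_{22} = (r_2 − r_1²) / (1 − r_1²)
r_1² = (-0.42)² = 0.1764
Numerator = -0.31 − 0.1764 = -0.4864; denominator = 1 − 0.1764 = 0.8236
φ_{22} = -0.4864 / 0.8236 = -0.591

-0.591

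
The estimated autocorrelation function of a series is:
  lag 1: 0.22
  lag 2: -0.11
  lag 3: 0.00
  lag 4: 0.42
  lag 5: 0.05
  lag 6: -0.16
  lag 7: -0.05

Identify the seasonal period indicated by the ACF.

The largest autocorrelation is r_4 = 0.42; the remaining lags stay at or below 0.22.
The dominant spike at lag 4 indicates a seasonal period of 4.

4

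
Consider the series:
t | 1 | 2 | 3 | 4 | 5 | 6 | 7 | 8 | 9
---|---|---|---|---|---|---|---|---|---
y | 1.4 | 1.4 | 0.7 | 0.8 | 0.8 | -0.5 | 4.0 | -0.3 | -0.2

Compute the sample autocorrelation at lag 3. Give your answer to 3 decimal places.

Mean ȳ = (1.4 + 1.4 + 0.7 + 0.8 + 0.8 − 0.5 + 4.0 − 0.3 − 0.2)/9 = 0.9000
Σ(y_t−ȳ)(y_{t+3}−ȳ) = (-0.0500) + (-0.0500) + (0.2800) + (-0.3100) + (0.1200) + (1.5400) = 1.5300
Denominator Σ(y_t−ȳ)² = 14.7800
r_3 = 1.5300 / 14.7800 = 0.104

0.104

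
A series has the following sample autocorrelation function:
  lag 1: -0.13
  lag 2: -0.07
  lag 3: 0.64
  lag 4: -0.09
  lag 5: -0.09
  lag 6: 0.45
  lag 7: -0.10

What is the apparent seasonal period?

3

The largest autocorrelation is r_3 = 0.64, with a weaker echo at lag 6 (0.45); the remaining lags stay at or below -0.07.
The dominant spike at lag 3 indicates a seasonal period of 3.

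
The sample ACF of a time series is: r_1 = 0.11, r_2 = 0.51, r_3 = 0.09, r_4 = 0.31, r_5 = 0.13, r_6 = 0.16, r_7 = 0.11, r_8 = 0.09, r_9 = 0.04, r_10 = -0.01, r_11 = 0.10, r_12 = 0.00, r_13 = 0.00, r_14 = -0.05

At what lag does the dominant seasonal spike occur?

The largest autocorrelation is r_2 = 0.51, with weaker echoes at lags 4 (0.31) and 6 (0.16); the remaining lags stay at or below 0.13.
The dominant spike at lag 2 indicates a seasonal period of 2.

2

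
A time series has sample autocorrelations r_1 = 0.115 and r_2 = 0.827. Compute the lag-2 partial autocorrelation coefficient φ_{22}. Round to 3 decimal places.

0.825

φ_{22} = (r_2 − r_1²) / (1 − r_1²)
r_1² = (0.115)² = 0.013225
Numerator = 0.827 − 0.0132 = 0.8138; denominator = 1 − 0.0132 = 0.9868
φ_{22} = 0.8138 / 0.9868 = 0.825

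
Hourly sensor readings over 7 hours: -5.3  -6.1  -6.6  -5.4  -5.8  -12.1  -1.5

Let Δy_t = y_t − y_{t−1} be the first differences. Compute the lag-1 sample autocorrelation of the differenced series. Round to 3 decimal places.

First differences Δy: -0.8, -0.5, 1.2, -0.4, -6.3, 10.6
Mean of differences = 0.6333
Numerator Σ(Δy_t−Δȳ)(Δy_{t+1}−Δȳ) = -61.5411
Denominator Σ(Δy_t−Δȳ)² = 152.1333
r_1(Δy) = -61.5411 / 152.1333 = -0.405

-0.405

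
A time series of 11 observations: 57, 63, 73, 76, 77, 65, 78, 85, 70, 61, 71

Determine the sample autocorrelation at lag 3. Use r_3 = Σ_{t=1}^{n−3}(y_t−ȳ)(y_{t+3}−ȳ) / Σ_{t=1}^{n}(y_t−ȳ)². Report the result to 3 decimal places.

-0.091

Mean ȳ = (57 + 63 + 73 + 76 + 77 + 65 + 78 + 85 + 70 + 61 + 71)/11 = 70.5455
Numerator Σ_{t=1}^{8}(y_t−ȳ)(y_{t+3}−ȳ) = -63.8017
Denominator Σ(y_t−ȳ)² = 704.7273
r_3 = -63.8017 / 704.7273 = -0.091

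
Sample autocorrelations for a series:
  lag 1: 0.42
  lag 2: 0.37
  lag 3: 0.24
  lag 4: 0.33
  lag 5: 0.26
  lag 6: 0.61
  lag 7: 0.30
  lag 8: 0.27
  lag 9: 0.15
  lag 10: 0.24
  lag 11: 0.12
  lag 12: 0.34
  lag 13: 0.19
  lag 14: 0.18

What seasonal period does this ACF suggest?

6

The largest autocorrelation is r_6 = 0.61; the remaining lags stay at or below 0.42. The elevated value at lag 1 (0.42), dropping to 0.37 at lag 2, reflects decaying short-term dependence rather than seasonality.
The dominant spike at lag 6 indicates a seasonal period of 6.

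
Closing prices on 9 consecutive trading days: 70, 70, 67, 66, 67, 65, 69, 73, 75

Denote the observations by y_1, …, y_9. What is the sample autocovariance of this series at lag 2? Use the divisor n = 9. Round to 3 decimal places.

Mean ȳ = (70 + 70 + 67 + 66 + 67 + 65 + 69 + 73 + 75)/9 = 69.1111
Σ_{t=1}^{7}(y_t−ȳ)(y_{t+2}−ȳ) = -3.8025
γ_2 = -3.8025 / 9 = -0.422

-0.422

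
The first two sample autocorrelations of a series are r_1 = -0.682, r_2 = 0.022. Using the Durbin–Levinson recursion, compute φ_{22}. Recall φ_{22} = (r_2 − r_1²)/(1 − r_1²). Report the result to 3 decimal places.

φ_{22} = (r_2 − r_1²) / (1 − r_1²)
r_1² = (-0.682)² = 0.465124
Numerator = 0.022 − 0.4651 = -0.4431; denominator = 1 − 0.4651 = 0.5349
φ_{22} = -0.4431 / 0.5349 = -0.828

-0.828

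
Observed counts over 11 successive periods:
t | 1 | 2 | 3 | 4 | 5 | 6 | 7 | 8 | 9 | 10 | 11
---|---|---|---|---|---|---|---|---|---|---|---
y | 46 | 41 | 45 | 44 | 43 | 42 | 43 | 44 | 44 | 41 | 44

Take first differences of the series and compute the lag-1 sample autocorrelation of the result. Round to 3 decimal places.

First differences Δy: -5, 4, -1, -1, -1, 1, 1, 0, -3, 3
Mean of differences = -0.2000
Numerator Σ(Δy_t−Δȳ)(Δy_{t+1}−Δȳ) = -31.0400
Denominator Σ(Δy_t−Δȳ)² = 63.6000
r_1(Δy) = -31.0400 / 63.6000 = -0.488

-0.488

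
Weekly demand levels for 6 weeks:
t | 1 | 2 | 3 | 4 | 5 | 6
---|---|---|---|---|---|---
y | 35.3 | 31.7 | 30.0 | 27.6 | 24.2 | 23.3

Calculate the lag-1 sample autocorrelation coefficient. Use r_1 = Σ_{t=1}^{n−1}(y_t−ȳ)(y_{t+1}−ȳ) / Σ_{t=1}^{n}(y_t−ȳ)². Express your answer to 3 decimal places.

0.491

Mean ȳ = (35.3 + 31.7 + 30.0 + 27.6 + 24.2 + 23.3)/6 = 28.6833
Σ(y_t−ȳ)(y_{t+1}−ȳ) = (19.9603) + (3.9719) + (-1.4264) + (4.8569) + (24.1353) = 51.4981
Denominator Σ(y_t−ȳ)² = 104.8683
r_1 = 51.4981 / 104.8683 = 0.491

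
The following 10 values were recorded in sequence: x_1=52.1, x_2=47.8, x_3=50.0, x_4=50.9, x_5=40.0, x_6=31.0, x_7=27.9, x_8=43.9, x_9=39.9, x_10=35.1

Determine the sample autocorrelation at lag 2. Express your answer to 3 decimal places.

0.062

Mean x̄ = (52.1 + 47.8 + 50.0 + 50.9 + 40.0 + 31.0 + 27.9 + 43.9 + 39.9 + 35.1)/10 = 41.8600
Numerator Σ_{t=1}^{8}(x_t−x̄)(x_{t+2}−x̄) = 41.1188
Denominator Σ(x_t−x̄)² = 658.1040
r_2 = 41.1188 / 658.1040 = 0.062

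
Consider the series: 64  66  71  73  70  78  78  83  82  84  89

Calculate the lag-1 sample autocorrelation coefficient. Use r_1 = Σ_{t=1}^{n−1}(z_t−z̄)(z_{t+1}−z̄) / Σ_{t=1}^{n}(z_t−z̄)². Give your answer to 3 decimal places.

0.630

Mean z̄ = (64 + 66 + 71 + 73 + 70 + 78 + 78 + 83 + 82 + 84 + 89)/11 = 76.1818
Numerator Σ_{t=1}^{10}(z_t−z̄)(z_{t+1}−z̄) = 402.7851
Denominator Σ(z_t−z̄)² = 639.6364
r_1 = 402.7851 / 639.6364 = 0.630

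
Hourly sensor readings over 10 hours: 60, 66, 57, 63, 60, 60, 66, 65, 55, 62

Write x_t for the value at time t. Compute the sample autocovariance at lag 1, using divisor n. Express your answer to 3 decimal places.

Mean x̄ = (60 + 66 + 57 + 63 + 60 + 60 + 66 + 65 + 55 + 62)/10 = 61.4000
Σ_{t=1}^{9}(x_t−x̄)(x_{t+1}−x̄) = -50.7600
γ_1 = -50.7600 / 10 = -5.076

-5.076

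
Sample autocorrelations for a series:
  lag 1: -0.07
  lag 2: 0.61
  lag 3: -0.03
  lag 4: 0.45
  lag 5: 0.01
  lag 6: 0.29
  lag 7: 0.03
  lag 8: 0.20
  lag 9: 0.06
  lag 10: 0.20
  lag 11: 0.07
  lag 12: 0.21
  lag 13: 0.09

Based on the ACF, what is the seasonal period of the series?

2

The largest autocorrelation is r_2 = 0.61, with weaker echoes at lags 4 (0.45), 6 (0.29), 8 (0.20), 10 (0.20) and 12 (0.21); the remaining lags stay at or below 0.09.
The dominant spike at lag 2 indicates a seasonal period of 2.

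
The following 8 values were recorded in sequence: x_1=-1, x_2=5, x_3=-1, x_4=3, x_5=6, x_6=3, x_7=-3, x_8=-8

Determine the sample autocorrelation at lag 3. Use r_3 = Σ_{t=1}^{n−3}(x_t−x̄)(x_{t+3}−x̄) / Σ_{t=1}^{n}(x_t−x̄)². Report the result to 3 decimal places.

-0.252

Mean x̄ = (-1 + 5 − 1 + 3 + 6 + 3 − 3 − 8)/8 = 0.5000
Deviations from mean: -1.5000, 4.5000, -1.5000, 2.5000, 5.5000, 2.5000, -3.5000, -8.5000
Σ(x_t−x̄)(x_{t+3}−x̄) = (-3.7500) + (24.7500) + (-3.7500) + (-8.7500) + (-46.7500) = -38.2500
Denominator Σ(x_t−x̄)² = 152.0000
r_3 = -38.2500 / 152.0000 = -0.252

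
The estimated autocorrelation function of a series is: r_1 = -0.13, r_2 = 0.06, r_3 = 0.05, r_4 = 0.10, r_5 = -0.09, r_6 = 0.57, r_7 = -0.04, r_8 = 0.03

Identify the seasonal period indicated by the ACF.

6

The largest autocorrelation is r_6 = 0.57; the remaining lags stay at or below 0.10.
The dominant spike at lag 6 indicates a seasonal period of 6.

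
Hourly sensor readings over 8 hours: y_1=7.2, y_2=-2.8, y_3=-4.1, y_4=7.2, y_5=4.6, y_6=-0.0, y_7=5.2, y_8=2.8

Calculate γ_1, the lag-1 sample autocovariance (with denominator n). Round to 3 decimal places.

Mean ȳ = (7.2 − 2.8 − 4.1 + 7.2 + 4.6 − 0.0 + 5.2 + 2.8)/8 = 2.5125
Σ_{t=1}^{7}(y_t−ȳ)(y_{t+1}−ȳ) = -22.2089
γ_1 = -22.2089 / 8 = -2.776

-2.776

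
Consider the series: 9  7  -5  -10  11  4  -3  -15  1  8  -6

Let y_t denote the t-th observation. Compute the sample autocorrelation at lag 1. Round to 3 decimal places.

Mean ȳ = (9 + 7 − 5 − 10 + 11 + 4 − 3 − 15 + 1 + 8 − 6)/11 = 0.0909
Numerator Σ_{t=1}^{10}(y_t−ȳ)(y_{t+1}−ȳ) = -9.8264
Denominator Σ(y_t−ȳ)² = 726.9091
r_1 = -9.8264 / 726.9091 = -0.014

-0.014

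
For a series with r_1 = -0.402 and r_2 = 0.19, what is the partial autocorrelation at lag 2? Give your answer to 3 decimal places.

0.034

φ_{22} = (r_2 − r_1²) / (1 − r_1²)
r_1² = (-0.402)² = 0.161604
Numerator = 0.19 − 0.1616 = 0.0284; denominator = 1 − 0.1616 = 0.8384
φ_{22} = 0.0284 / 0.8384 = 0.034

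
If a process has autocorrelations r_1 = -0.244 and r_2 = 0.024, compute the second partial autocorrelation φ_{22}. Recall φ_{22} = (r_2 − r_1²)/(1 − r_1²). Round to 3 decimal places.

φ_{22} = (r_2 − r_1²) / (1 − r_1²)
r_1² = (-0.244)² = 0.059536
Numerator = 0.024 − 0.0595 = -0.0355; denominator = 1 − 0.0595 = 0.9405
φ_{22} = -0.0355 / 0.9405 = -0.038

-0.038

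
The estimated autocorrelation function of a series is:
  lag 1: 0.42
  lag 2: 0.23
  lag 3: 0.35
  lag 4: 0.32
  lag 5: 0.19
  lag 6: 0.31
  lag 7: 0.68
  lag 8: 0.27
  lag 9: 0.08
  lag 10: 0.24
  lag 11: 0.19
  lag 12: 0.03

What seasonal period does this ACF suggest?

7

The largest autocorrelation is r_7 = 0.68; the remaining lags stay at or below 0.42. The elevated value at lag 1 (0.42), dropping to 0.23 at lag 2, reflects decaying short-term dependence rather than seasonality.
The dominant spike at lag 7 indicates a seasonal period of 7.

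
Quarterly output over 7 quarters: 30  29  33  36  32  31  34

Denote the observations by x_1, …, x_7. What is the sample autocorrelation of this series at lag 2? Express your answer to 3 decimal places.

Mean x̄ = (30 + 29 + 33 + 36 + 32 + 31 + 34)/7 = 32.1429
Deviations from mean: -2.1429, -3.1429, 0.8571, 3.8571, -0.1429, -1.1429, 1.8571
Σ(x_t−x̄)(x_{t+2}−x̄) = (-1.8367) + (-12.1224) + (-0.1224) + (-4.4082) + (-0.2653) = -18.7551
Denominator Σ(x_t−x̄)² = 34.8571
r_2 = -18.7551 / 34.8571 = -0.538

-0.538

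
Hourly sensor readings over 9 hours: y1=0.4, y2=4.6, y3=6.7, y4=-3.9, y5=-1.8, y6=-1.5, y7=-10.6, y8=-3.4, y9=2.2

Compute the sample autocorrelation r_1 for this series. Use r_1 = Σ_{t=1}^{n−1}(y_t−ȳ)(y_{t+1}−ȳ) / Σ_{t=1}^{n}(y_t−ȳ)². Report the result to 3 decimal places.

Mean ȳ = (0.4 + 4.6 + 6.7 − 3.9 − 1.8 − 1.5 − 10.6 − 3.4 + 2.2)/9 = -0.8111
Numerator Σ_{t=1}^{8}(y_t−ȳ)(y_{t+1}−ȳ) = 52.0221
Denominator Σ(y_t−ȳ)² = 209.7489
r_1 = 52.0221 / 209.7489 = 0.248

0.248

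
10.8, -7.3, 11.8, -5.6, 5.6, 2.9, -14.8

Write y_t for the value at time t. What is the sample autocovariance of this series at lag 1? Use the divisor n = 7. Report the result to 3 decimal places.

-41.847

Mean ȳ = (10.8 − 7.3 + 11.8 − 5.6 + 5.6 + 2.9 − 14.8)/7 = 0.4857
Deviations: 10.3143, -7.7857, 11.3143, -6.0857, 5.1143, 2.4143, -15.2857
Σ_{t=1}^{6}(y_t−ȳ)(y_{t+1}−ȳ) = -292.9302
γ_1 = -292.9302 / 7 = -41.847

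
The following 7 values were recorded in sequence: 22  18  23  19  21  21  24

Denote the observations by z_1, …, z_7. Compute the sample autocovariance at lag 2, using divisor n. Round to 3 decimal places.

1.137

Mean z̄ = (22 + 18 + 23 + 19 + 21 + 21 + 24)/7 = 21.1429
Σ_{t=1}^{5}(z_t−z̄)(z_{t+2}−z̄) = 7.9592
γ_2 = 7.9592 / 7 = 1.137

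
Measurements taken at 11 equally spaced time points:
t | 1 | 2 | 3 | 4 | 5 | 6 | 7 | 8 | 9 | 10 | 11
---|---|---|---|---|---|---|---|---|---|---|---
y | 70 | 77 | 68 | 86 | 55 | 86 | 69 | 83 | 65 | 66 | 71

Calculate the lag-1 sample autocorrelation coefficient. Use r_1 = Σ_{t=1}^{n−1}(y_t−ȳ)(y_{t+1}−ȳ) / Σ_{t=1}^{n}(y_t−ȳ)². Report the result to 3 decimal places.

-0.711

Mean ȳ = (70 + 77 + 68 + 86 + 55 + 86 + 69 + 83 + 65 + 66 + 71)/11 = 72.3636
Numerator Σ_{t=1}^{10}(y_t−ȳ)(y_{t+1}−ȳ) = -668.6777
Denominator Σ(y_t−ȳ)² = 940.5455
r_1 = -668.6777 / 940.5455 = -0.711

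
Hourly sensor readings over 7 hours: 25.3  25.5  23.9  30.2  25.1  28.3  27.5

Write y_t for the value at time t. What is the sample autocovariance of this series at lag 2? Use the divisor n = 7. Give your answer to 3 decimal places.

1.190

Mean ȳ = (25.3 + 25.5 + 23.9 + 30.2 + 25.1 + 28.3 + 27.5)/7 = 26.5429
Σ_{t=1}^{5}(y_t−ȳ)(y_{t+2}−ȳ) = 8.3292
γ_2 = 8.3292 / 7 = 1.190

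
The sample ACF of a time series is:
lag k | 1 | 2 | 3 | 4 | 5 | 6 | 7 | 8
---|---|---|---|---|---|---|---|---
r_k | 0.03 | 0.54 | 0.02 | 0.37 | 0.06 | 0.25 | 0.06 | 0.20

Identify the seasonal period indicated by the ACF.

The largest autocorrelation is r_2 = 0.54, with weaker echoes at lags 4 (0.37), 6 (0.25) and 8 (0.20); the remaining lags stay at or below 0.06.
The dominant spike at lag 2 indicates a seasonal period of 2.

2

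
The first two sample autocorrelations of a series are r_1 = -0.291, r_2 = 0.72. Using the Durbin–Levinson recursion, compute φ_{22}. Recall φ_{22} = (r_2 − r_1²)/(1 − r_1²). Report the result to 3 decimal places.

φ_{22} = (r_2 − r_1²) / (1 − r_1²)
r_1² = (-0.291)² = 0.084681
Numerator = 0.72 − 0.0847 = 0.6353; denominator = 1 − 0.0847 = 0.9153
φ_{22} = 0.6353 / 0.9153 = 0.694

0.694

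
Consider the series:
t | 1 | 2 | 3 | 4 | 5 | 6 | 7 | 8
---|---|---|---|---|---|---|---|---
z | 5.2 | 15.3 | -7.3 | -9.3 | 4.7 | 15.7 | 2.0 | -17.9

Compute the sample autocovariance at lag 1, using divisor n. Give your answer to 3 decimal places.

4.773

Mean z̄ = (5.2 + 15.3 − 7.3 − 9.3 + 4.7 + 15.7 + 2.0 − 17.9)/8 = 1.0500
Σ_{t=1}^{7}(z_t−z̄)(z_{t+1}−z̄) = 38.1825
γ_1 = 38.1825 / 8 = 4.773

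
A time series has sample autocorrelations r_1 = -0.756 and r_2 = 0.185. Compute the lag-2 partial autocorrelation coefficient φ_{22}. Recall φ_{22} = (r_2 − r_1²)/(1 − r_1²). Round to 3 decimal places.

-0.902

φ_{22} = (r_2 − r_1²) / (1 − r_1²)
r_1² = (-0.756)² = 0.571536
Numerator = 0.185 − 0.5715 = -0.3865; denominator = 1 − 0.5715 = 0.4285
φ_{22} = -0.3865 / 0.4285 = -0.902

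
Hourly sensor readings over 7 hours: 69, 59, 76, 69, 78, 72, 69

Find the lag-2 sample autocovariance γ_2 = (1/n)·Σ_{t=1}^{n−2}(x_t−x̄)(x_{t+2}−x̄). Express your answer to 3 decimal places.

5.589

Mean x̄ = (69 + 59 + 76 + 69 + 78 + 72 + 69)/7 = 70.2857
Deviations: -1.2857, -11.2857, 5.7143, -1.2857, 7.7143, 1.7143, -1.2857
Σ_{t=1}^{5}(x_t−x̄)(x_{t+2}−x̄) = 39.1224
γ_2 = 39.1224 / 7 = 5.589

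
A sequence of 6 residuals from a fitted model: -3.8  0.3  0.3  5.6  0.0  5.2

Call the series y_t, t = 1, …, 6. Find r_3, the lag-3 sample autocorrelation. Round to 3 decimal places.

Mean ȳ = (-3.8 + 0.3 + 0.3 + 5.6 + 0.0 + 5.2)/6 = 1.2667
Deviations from mean: -5.0667, -0.9667, -0.9667, 4.3333, -1.2667, 3.9333
Σ(y_t−ȳ)(y_{t+3}−ȳ) = (-21.9556) + (1.2244) + (-3.8022) = -24.5333
Denominator Σ(y_t−ȳ)² = 63.3933
r_3 = -24.5333 / 63.3933 = -0.387

-0.387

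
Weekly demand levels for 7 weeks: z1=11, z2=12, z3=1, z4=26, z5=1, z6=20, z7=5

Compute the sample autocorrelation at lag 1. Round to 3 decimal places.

Mean z̄ = (11 + 12 + 1 + 26 + 1 + 20 + 5)/7 = 10.8571
Σ(z_t−z̄)(z_{t+1}−z̄) = (0.1633) + (-11.2653) + (-149.2653) + (-149.2653) + (-90.1224) + (-53.5510) = -453.3061
Denominator Σ(z_t−z̄)² = 542.8571
r_1 = -453.3061 / 542.8571 = -0.835

-0.835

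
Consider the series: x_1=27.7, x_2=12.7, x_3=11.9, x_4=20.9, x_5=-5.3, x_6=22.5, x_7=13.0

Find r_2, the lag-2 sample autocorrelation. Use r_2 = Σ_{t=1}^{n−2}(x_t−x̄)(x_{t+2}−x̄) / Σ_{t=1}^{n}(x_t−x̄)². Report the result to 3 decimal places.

Mean x̄ = (27.7 + 12.7 + 11.9 + 20.9 − 5.3 + 22.5 + 13.0)/7 = 14.7714
Deviations from mean: 12.9286, -2.0714, -2.8714, 6.1286, -20.0714, 7.7286, -1.7714
Σ(x_t−x̄)(x_{t+2}−x̄) = (-37.1235) + (-12.6949) + (57.6337) + (47.3651) + (35.5551) = 90.7355
Denominator Σ(x_t−x̄)² = 682.9743
r_2 = 90.7355 / 682.9743 = 0.133

0.133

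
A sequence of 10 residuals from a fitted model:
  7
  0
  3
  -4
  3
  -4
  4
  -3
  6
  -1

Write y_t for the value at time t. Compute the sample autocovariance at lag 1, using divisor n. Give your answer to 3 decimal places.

-9.471

Mean ȳ = (7 + 0 + 3 − 4 + 3 − 4 + 4 − 3 + 6 − 1)/10 = 1.1000
Σ_{t=1}^{9}(y_t−ȳ)(y_{t+1}−ȳ) = -94.7100
γ_1 = -94.7100 / 10 = -9.471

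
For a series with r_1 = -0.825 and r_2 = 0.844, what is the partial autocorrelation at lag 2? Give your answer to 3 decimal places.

φ_{22} = (r_2 − r_1²) / (1 − r_1²)
r_1² = (-0.825)² = 0.680625
Numerator = 0.844 − 0.6806 = 0.1634; denominator = 1 − 0.6806 = 0.3194
φ_{22} = 0.1634 / 0.3194 = 0.512

0.512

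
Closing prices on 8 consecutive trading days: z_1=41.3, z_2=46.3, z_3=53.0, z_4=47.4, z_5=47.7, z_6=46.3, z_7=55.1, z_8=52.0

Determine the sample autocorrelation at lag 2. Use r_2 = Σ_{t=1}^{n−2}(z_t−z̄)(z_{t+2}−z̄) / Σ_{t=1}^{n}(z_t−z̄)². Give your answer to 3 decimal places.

-0.318

Mean z̄ = (41.3 + 46.3 + 53.0 + 47.4 + 47.7 + 46.3 + 55.1 + 52.0)/8 = 48.6375
Deviations from mean: -7.3375, -2.3375, 4.3625, -1.2375, -0.9375, -2.3375, 6.4625, 3.3625
Numerator Σ_{t=1}^{6}(z_t−z̄)(z_{t+2}−z̄) = -44.2328
Denominator Σ(z_t−z̄)² = 139.2788
r_2 = -44.2328 / 139.2788 = -0.318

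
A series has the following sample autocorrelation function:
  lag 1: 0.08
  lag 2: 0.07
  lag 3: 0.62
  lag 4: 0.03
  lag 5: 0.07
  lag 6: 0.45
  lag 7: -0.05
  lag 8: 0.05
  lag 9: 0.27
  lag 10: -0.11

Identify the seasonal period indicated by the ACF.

The largest autocorrelation is r_3 = 0.62, with weaker echoes at lags 6 (0.45) and 9 (0.27); the remaining lags stay at or below 0.08.
The dominant spike at lag 3 indicates a seasonal period of 3.

3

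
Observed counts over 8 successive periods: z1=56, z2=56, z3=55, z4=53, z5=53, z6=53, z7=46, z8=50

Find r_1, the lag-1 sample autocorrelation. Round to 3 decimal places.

0.446

Mean z̄ = (56 + 56 + 55 + 53 + 53 + 53 + 46 + 50)/8 = 52.7500
Deviations from mean: 3.2500, 3.2500, 2.2500, 0.2500, 0.2500, 0.2500, -6.7500, -2.7500
Σ(z_t−z̄)(z_{t+1}−z̄) = (10.5625) + (7.3125) + (0.5625) + (0.0625) + (0.0625) + (-1.6875) + (18.5625) = 35.4375
Denominator Σ(z_t−z̄)² = 79.5000
r_1 = 35.4375 / 79.5000 = 0.446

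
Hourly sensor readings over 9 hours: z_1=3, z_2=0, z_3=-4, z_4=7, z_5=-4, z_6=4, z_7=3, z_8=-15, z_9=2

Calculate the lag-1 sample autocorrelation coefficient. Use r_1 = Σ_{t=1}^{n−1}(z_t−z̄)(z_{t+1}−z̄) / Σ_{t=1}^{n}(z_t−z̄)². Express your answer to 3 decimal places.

-0.407

Mean z̄ = (3 + 0 − 4 + 7 − 4 + 4 + 3 − 15 + 2)/9 = -0.4444
Numerator Σ_{t=1}^{8}(z_t−z̄)(z_{t+1}−z̄) = -139.1975
Denominator Σ(z_t−z̄)² = 342.2222
r_1 = -139.1975 / 342.2222 = -0.407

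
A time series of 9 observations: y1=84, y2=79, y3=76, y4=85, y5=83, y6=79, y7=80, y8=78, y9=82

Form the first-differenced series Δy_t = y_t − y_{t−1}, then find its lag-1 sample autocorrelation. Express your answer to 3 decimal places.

-0.234

First differences Δy: -5, -3, 9, -2, -4, 1, -2, 4
Mean of differences = -0.2500
Numerator Σ(Δy_t−Δȳ)(Δy_{t+1}−Δȳ) = -36.3125
Denominator Σ(Δy_t−Δȳ)² = 155.5000
r_1(Δy) = -36.3125 / 155.5000 = -0.234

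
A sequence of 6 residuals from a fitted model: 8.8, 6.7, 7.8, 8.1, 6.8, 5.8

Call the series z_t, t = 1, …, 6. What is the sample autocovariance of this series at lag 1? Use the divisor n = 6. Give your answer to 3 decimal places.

Mean z̄ = (8.8 + 6.7 + 7.8 + 8.1 + 6.8 + 5.8)/6 = 7.3333
Deviations: 1.4667, -0.6333, 0.4667, 0.7667, -0.5333, -1.5333
Σ_{t=1}^{5}(z_t−z̄)(z_{t+1}−z̄) = -0.4578
γ_1 = -0.4578 / 6 = -0.076

-0.076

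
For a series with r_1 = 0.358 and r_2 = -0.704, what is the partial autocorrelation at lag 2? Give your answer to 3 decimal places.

φ_{22} = (r_2 − r_1²) / (1 − r_1²)
r_1² = (0.358)² = 0.128164
Numerator = -0.704 − 0.1282 = -0.8322; denominator = 1 − 0.1282 = 0.8718
φ_{22} = -0.8322 / 0.8718 = -0.954

-0.954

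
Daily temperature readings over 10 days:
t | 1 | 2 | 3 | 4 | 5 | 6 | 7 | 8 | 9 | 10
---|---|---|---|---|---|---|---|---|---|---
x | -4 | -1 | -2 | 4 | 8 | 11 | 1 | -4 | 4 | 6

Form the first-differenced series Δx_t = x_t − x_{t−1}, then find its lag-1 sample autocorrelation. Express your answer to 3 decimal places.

0.064

First differences Δx: 3, -1, 6, 4, 3, -10, -5, 8, 2
Mean of differences = 1.1111
Numerator Σ(Δx_t−Δx̄)(Δx_{t+1}−Δx̄) = 16.2099
Denominator Σ(Δx_t−Δx̄)² = 252.8889
r_1(Δx) = 16.2099 / 252.8889 = 0.064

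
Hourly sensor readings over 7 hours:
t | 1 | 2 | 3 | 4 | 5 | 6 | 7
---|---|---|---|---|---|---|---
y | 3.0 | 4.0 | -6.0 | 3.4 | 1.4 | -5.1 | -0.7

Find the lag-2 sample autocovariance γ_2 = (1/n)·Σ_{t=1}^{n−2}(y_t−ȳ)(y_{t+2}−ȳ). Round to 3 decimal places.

Mean ȳ = (3.0 + 4.0 − 6.0 + 3.4 + 1.4 − 5.1 − 0.7)/7 = 0.0000
Deviations: 3.0000, 4.0000, -6.0000, 3.4000, 1.4000, -5.1000, -0.7000
Σ_{t=1}^{5}(y_t−ȳ)(y_{t+2}−ȳ) = -31.1200
γ_2 = -31.1200 / 7 = -4.446

-4.446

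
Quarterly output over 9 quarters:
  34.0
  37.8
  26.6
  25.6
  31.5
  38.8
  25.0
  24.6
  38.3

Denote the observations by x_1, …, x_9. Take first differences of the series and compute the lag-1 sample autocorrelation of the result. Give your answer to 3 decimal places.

First differences Δx: 3.8, -11.2, -1.0, 5.9, 7.3, -13.8, -0.4, 13.7
Mean of differences = 0.5375
Numerator Σ(Δx_t−Δx̄)(Δx_{t+1}−Δx̄) = -88.0839
Denominator Σ(Δx_t−Δx̄)² = 604.9588
r_1(Δx) = -88.0839 / 604.9588 = -0.146

-0.146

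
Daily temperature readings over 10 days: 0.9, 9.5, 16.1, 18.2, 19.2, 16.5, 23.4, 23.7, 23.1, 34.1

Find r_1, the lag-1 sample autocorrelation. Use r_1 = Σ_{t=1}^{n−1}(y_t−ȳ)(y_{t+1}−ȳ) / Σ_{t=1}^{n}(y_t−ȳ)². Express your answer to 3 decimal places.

0.405

Mean ȳ = (0.9 + 9.5 + 16.1 + 18.2 + 19.2 + 16.5 + 23.4 + 23.7 + 23.1 + 34.1)/10 = 18.4700
Numerator Σ_{t=1}^{9}(y_t−ȳ)(y_{t+1}−ȳ) = 290.5201
Denominator Σ(y_t−ȳ)² = 716.6610
r_1 = 290.5201 / 716.6610 = 0.405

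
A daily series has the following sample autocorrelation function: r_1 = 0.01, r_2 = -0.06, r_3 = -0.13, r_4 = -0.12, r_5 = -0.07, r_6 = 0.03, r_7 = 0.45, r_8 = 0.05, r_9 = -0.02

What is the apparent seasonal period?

The largest autocorrelation is r_7 = 0.45; the remaining lags stay at or below 0.05.
The dominant spike at lag 7 indicates a seasonal period of 7.

7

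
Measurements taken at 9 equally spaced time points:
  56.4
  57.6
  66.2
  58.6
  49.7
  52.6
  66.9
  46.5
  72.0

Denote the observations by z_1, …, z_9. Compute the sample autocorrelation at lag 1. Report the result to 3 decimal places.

Mean z̄ = (56.4 + 57.6 + 66.2 + 58.6 + 49.7 + 52.6 + 66.9 + 46.5 + 72.0)/9 = 58.5000
Numerator Σ_{t=1}^{8}(z_t−z̄)(z_{t+1}−z̄) = -265.5900
Denominator Σ(z_t−z̄)² = 573.5800
r_1 = -265.5900 / 573.5800 = -0.463

-0.463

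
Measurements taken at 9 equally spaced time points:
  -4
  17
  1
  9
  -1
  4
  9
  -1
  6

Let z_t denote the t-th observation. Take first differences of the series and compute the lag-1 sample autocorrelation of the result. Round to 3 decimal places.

First differences Δz: 21, -16, 8, -10, 5, 5, -10, 7
Mean of differences = 1.2500
Numerator Σ(Δz_t−Δz̄)(Δz_{t+1}−Δz̄) = -668.0625
Denominator Σ(Δz_t−Δz̄)² = 1047.5000
r_1(Δz) = -668.0625 / 1047.5000 = -0.638

-0.638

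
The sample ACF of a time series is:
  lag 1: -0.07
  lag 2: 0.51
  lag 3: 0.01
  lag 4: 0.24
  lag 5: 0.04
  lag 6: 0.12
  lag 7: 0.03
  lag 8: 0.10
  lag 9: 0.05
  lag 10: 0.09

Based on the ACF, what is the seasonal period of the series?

2

The largest autocorrelation is r_2 = 0.51, with a weaker echo at lag 4 (0.24); the remaining lags stay at or below 0.12.
The dominant spike at lag 2 indicates a seasonal period of 2.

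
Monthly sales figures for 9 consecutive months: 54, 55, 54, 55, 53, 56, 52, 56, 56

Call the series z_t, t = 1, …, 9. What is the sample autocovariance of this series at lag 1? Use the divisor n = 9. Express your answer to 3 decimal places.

Mean z̄ = (54 + 55 + 54 + 55 + 53 + 56 + 52 + 56 + 56)/9 = 54.5556
Σ_{t=1}^{8}(z_t−z̄)(z_{t+1}−z̄) = -8.9753
γ_1 = -8.9753 / 9 = -0.997

-0.997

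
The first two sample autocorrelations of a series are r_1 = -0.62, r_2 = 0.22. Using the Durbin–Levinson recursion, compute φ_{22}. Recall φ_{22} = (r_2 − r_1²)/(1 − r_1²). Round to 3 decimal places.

-0.267

φ_{22} = (r_2 − r_1²) / (1 − r_1²)
r_1² = (-0.62)² = 0.3844
Numerator = 0.22 − 0.3844 = -0.1644; denominator = 1 − 0.3844 = 0.6156
φ_{22} = -0.1644 / 0.6156 = -0.267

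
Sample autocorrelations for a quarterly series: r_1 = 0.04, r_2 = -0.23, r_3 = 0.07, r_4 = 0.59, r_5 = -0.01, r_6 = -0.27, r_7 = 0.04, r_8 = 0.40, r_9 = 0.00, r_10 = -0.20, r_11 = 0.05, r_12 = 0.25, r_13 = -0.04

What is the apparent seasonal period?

The largest autocorrelation is r_4 = 0.59, with weaker echoes at lags 8 (0.40) and 12 (0.25); the remaining lags stay at or below 0.07.
The dominant spike at lag 4 indicates a seasonal period of 4.

4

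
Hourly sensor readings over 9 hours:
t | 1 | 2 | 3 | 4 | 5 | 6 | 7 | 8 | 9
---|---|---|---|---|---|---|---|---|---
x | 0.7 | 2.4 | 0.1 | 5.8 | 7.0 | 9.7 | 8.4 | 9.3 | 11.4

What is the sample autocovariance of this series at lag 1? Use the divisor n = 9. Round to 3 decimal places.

8.839

Mean x̄ = (0.7 + 2.4 + 0.1 + 5.8 + 7.0 + 9.7 + 8.4 + 9.3 + 11.4)/9 = 6.0889
Σ_{t=1}^{8}(x_t−x̄)(x_{t+1}−x̄) = 79.5499
γ_1 = 79.5499 / 9 = 8.839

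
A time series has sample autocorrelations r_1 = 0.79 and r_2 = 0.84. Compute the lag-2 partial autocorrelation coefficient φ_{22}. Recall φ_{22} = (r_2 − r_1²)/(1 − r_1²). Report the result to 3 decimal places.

φ_{22} = (r_2 − r_1²) / (1 − r_1²)
r_1² = (0.79)² = 0.6241
Numerator = 0.84 − 0.6241 = 0.2159; denominator = 1 − 0.6241 = 0.3759
φ_{22} = 0.2159 / 0.3759 = 0.574

0.574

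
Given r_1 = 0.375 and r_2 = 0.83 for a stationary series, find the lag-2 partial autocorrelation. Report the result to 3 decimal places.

0.802

φ_{22} = (r_2 − r_1²) / (1 − r_1²)
r_1² = (0.375)² = 0.140625
Numerator = 0.83 − 0.1406 = 0.6894; denominator = 1 − 0.1406 = 0.8594
φ_{22} = 0.6894 / 0.8594 = 0.802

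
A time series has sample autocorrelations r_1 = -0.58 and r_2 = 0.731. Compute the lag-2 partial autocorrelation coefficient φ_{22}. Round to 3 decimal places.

φ_{22} = (r_2 − r_1²) / (1 − r_1²)
r_1² = (-0.58)² = 0.3364
Numerator = 0.731 − 0.3364 = 0.3946; denominator = 1 − 0.3364 = 0.6636
φ_{22} = 0.3946 / 0.6636 = 0.595

0.595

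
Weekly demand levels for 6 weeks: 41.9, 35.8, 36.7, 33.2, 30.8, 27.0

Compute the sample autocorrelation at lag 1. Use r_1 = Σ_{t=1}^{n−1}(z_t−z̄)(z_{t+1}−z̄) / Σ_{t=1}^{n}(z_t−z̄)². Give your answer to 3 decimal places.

0.315

Mean z̄ = (41.9 + 35.8 + 36.7 + 33.2 + 30.8 + 27.0)/6 = 34.2333
Deviations from mean: 7.6667, 1.5667, 2.4667, -1.0333, -3.4333, -7.2333
Σ(z_t−z̄)(z_{t+1}−z̄) = (12.0111) + (3.8644) + (-2.5489) + (3.5478) + (24.8344) = 41.7089
Denominator Σ(z_t−z̄)² = 132.4933
r_1 = 41.7089 / 132.4933 = 0.315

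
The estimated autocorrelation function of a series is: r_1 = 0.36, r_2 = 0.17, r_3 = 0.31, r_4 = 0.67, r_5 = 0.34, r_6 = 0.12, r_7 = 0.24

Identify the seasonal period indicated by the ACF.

The largest autocorrelation is r_4 = 0.67; the remaining lags stay at or below 0.36. The elevated value at lag 1 (0.36), dropping to 0.17 at lag 2, reflects decaying short-term dependence rather than seasonality.
The dominant spike at lag 4 indicates a seasonal period of 4.

4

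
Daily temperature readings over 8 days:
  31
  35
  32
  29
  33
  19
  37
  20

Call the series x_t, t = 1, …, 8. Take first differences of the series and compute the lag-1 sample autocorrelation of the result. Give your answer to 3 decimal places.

First differences Δx: 4, -3, -3, 4, -14, 18, -17
Mean of differences = -1.5714
Numerator Σ(Δx_t−Δx̄)(Δx_{t+1}−Δx̄) = -628.3265
Denominator Σ(Δx_t−Δx̄)² = 841.7143
r_1(Δx) = -628.3265 / 841.7143 = -0.746

-0.746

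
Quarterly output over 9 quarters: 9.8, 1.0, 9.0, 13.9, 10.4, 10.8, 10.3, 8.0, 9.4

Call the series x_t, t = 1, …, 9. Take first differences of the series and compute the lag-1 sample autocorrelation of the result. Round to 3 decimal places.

-0.279

First differences Δx: -8.8, 8.0, 4.9, -3.5, 0.4, -0.5, -2.3, 1.4
Mean of differences = -0.0500
Numerator Σ(Δx_t−Δx̄)(Δx_{t+1}−Δx̄) = -51.6725
Denominator Σ(Δx_t−Δx̄)² = 185.3400
r_1(Δx) = -51.6725 / 185.3400 = -0.279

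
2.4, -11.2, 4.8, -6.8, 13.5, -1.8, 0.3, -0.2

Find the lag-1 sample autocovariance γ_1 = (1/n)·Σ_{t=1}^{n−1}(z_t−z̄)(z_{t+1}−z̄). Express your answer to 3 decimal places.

Mean z̄ = (2.4 − 11.2 + 4.8 − 6.8 + 13.5 − 1.8 + 0.3 − 0.2)/8 = 0.1250
Deviations: 2.2750, -11.3250, 4.6750, -6.9250, 13.3750, -1.9250, 0.1750, -0.3250
Σ_{t=1}^{7}(z_t−z̄)(z_{t+1}−z̄) = -229.8456
γ_1 = -229.8456 / 8 = -28.731

-28.731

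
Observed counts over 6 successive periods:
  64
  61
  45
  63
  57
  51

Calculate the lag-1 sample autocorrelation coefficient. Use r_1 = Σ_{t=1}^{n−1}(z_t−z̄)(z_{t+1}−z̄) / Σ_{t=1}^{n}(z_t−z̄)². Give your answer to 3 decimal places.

-0.329

Mean z̄ = (64 + 61 + 45 + 63 + 57 + 51)/6 = 56.8333
Deviations from mean: 7.1667, 4.1667, -11.8333, 6.1667, 0.1667, -5.8333
Σ(z_t−z̄)(z_{t+1}−z̄) = (29.8611) + (-49.3056) + (-72.9722) + (1.0278) + (-0.9722) = -92.3611
Denominator Σ(z_t−z̄)² = 280.8333
r_1 = -92.3611 / 280.8333 = -0.329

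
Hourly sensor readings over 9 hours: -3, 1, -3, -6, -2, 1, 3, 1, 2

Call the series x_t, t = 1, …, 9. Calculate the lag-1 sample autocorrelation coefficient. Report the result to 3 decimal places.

0.375

Mean x̄ = (-3 + 1 − 3 − 6 − 2 + 1 + 3 + 1 + 2)/9 = -0.6667
Numerator Σ_{t=1}^{8}(x_t−x̄)(x_{t+1}−x̄) = 26.2222
Denominator Σ(x_t−x̄)² = 70.0000
r_1 = 26.2222 / 70.0000 = 0.375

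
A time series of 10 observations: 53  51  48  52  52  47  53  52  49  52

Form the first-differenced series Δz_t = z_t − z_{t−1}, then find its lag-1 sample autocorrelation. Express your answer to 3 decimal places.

-0.443

First differences Δz: -2, -3, 4, 0, -5, 6, -1, -3, 3
Mean of differences = -0.1111
Numerator Σ(Δz_t−Δz̄)(Δz_{t+1}−Δz̄) = -48.2346
Denominator Σ(Δz_t−Δz̄)² = 108.8889
r_1(Δz) = -48.2346 / 108.8889 = -0.443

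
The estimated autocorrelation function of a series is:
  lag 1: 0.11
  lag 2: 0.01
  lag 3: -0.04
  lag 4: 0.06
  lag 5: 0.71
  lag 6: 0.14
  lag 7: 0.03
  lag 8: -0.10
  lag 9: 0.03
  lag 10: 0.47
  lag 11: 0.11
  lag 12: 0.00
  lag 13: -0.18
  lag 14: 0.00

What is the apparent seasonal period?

5

The largest autocorrelation is r_5 = 0.71, with a weaker echo at lag 10 (0.47); the remaining lags stay at or below 0.14.
The dominant spike at lag 5 indicates a seasonal period of 5.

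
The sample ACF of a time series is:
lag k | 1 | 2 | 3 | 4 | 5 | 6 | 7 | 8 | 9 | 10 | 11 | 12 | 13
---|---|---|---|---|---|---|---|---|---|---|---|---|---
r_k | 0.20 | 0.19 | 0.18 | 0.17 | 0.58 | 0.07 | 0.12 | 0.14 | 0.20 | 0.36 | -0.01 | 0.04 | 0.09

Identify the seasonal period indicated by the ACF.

The largest autocorrelation is r_5 = 0.58, with a weaker echo at lag 10 (0.36); the remaining lags stay at or below 0.20. The elevated value at lag 1 (0.20), dropping to 0.19 at lag 2, reflects decaying short-term dependence rather than seasonality.
The dominant spike at lag 5 indicates a seasonal period of 5.

5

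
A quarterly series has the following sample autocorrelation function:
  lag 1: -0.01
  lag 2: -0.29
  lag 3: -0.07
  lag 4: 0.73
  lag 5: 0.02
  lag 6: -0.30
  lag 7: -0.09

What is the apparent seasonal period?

The largest autocorrelation is r_4 = 0.73; the remaining lags stay at or below 0.02.
The dominant spike at lag 4 indicates a seasonal period of 4.

4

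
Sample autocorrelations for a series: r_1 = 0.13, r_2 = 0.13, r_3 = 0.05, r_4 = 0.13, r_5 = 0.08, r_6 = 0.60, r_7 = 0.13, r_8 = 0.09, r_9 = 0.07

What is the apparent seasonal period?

6

The largest autocorrelation is r_6 = 0.60; the remaining lags stay at or below 0.13.
The dominant spike at lag 6 indicates a seasonal period of 6.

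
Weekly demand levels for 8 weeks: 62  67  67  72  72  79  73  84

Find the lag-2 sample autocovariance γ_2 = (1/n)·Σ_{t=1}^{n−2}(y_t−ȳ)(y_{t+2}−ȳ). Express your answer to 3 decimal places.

16.750

Mean ȳ = (62 + 67 + 67 + 72 + 72 + 79 + 73 + 84)/8 = 72.0000
Σ_{t=1}^{6}(y_t−ȳ)(y_{t+2}−ȳ) = 134.0000
γ_2 = 134.0000 / 8 = 16.750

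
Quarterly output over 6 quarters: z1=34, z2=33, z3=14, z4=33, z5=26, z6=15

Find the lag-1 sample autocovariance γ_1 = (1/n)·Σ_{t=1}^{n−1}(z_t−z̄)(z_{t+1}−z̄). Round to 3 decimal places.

-18.616

Mean z̄ = (34 + 33 + 14 + 33 + 26 + 15)/6 = 25.8333
Deviations: 8.1667, 7.1667, -11.8333, 7.1667, 0.1667, -10.8333
Σ_{t=1}^{5}(z_t−z̄)(z_{t+1}−z̄) = -111.6944
γ_1 = -111.6944 / 6 = -18.616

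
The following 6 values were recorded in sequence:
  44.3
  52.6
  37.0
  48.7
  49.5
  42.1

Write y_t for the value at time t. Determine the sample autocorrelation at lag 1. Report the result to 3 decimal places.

-0.607

Mean ȳ = (44.3 + 52.6 + 37.0 + 48.7 + 49.5 + 42.1)/6 = 45.7000
Deviations from mean: -1.4000, 6.9000, -8.7000, 3.0000, 3.8000, -3.6000
Σ(y_t−ȳ)(y_{t+1}−ȳ) = (-9.6600) + (-60.0300) + (-26.1000) + (11.4000) + (-13.6800) = -98.0700
Denominator Σ(y_t−ȳ)² = 161.6600
r_1 = -98.0700 / 161.6600 = -0.607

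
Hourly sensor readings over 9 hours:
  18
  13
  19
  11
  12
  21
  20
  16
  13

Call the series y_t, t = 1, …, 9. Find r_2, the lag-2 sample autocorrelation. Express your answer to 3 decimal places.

-0.387

Mean ȳ = (18 + 13 + 19 + 11 + 12 + 21 + 20 + 16 + 13)/9 = 15.8889
Σ(y_t−ȳ)(y_{t+2}−ȳ) = (6.5679) + (14.1235) + (-12.0988) + (-24.9877) + (-15.9877) + (0.5679) + (-11.8765) = -43.6914
Denominator Σ(y_t−ȳ)² = 112.8889
r_2 = -43.6914 / 112.8889 = -0.387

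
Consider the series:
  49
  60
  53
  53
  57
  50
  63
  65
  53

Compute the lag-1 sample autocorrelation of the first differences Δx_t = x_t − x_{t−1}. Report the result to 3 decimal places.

-0.358

First differences Δx: 11, -7, 0, 4, -7, 13, 2, -12
Mean of differences = 0.5000
Numerator Σ(Δx_t−Δx̄)(Δx_{t+1}−Δx̄) = -196.7500
Denominator Σ(Δx_t−Δx̄)² = 550.0000
r_1(Δx) = -196.7500 / 550.0000 = -0.358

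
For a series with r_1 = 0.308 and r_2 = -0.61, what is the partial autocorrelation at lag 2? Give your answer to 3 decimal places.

φ_{22} = (r_2 − r_1²) / (1 − r_1²)
r_1² = (0.308)² = 0.094864
Numerator = -0.61 − 0.0949 = -0.7049; denominator = 1 − 0.0949 = 0.9051
φ_{22} = -0.7049 / 0.9051 = -0.779

-0.779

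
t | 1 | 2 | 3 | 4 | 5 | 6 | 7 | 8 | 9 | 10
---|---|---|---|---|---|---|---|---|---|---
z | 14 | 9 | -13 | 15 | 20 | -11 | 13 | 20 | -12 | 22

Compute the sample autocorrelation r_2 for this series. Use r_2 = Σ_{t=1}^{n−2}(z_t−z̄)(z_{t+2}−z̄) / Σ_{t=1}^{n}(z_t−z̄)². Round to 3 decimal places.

-0.337

Mean z̄ = (14 + 9 − 13 + 15 + 20 − 11 + 13 + 20 − 12 + 22)/10 = 7.7000
Numerator Σ_{t=1}^{8}(z_t−z̄)(z_{t+2}−z̄) = -605.3800
Denominator Σ(z_t−z̄)² = 1796.1000
r_2 = -605.3800 / 1796.1000 = -0.337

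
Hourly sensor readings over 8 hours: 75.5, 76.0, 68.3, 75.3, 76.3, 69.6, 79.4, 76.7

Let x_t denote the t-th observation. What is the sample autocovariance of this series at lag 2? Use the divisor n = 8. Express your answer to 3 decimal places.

Mean x̄ = (75.5 + 76.0 + 68.3 + 75.3 + 76.3 + 69.6 + 79.4 + 76.7)/8 = 74.6375
Deviations: 0.8625, 1.3625, -6.3375, 0.6625, 1.6625, -5.0375, 4.7625, 2.0625
Σ_{t=1}^{6}(x_t−x̄)(x_{t+2}−x̄) = -20.9091
γ_2 = -20.9091 / 8 = -2.614

-2.614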